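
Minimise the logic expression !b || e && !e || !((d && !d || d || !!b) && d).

!b || !d

!b || e && !e || !((d && !d || d || !!b) && d)
= !b || e && !e || !((d || !!b) && d)
= !b || e && !e || !((d || b) && d)
= !b || !((d || b) && d)
= !b || !d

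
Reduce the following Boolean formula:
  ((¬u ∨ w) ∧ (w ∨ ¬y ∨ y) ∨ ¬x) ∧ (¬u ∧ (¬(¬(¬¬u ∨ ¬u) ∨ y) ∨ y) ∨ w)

¬u ∨ w

((¬u ∨ w) ∧ (w ∨ ¬y ∨ y) ∨ ¬x) ∧ (¬u ∧ (¬(¬(¬¬u ∨ ¬u) ∨ y) ∨ y) ∨ w)
= ((¬u ∨ w) ∧ (w ∨ ¬y ∨ y) ∨ ¬x) ∧ (¬u ∧ (¬(¬u ∧ u ∨ y) ∨ y) ∨ w)   [De Morgan]
= ((¬u ∨ w) ∧ (w ∨ ¬y ∨ y) ∨ ¬x) ∧ (¬u ∧ (¬y ∨ y) ∨ w)   [complement / identity]
= (¬u ∧ (¬y ∨ y) ∨ w ∨ ¬x) ∧ (¬u ∧ (¬y ∨ y) ∨ w)   [distribution]
= ¬u ∧ (¬y ∨ y) ∨ w   [absorption]
= ¬u ∨ w   [complement / identity]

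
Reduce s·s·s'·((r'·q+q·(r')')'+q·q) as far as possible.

s·s·s'·((r'·q+q·(r')')'+q·q)
= s·s·s'·((r'·q+q·r)'+q·q)   [double negation]
= s·s·s'·(q'+q·q)   [distribution]
= s·s·s'·(q'+q)   [idempotence]
= s·s·s'   [complement / identity]
= s·s'   [idempotence]
= 0   [complement]

0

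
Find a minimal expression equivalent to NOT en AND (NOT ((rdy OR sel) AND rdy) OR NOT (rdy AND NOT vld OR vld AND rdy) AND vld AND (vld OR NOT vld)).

NOT en AND (NOT ((rdy OR sel) AND rdy) OR NOT (rdy AND NOT vld OR vld AND rdy) AND vld AND (vld OR NOT vld))
= NOT en AND (NOT rdy OR NOT (rdy AND NOT vld OR vld AND rdy) AND vld AND (vld OR NOT vld))   — absorption
= NOT en AND (NOT rdy OR NOT rdy AND vld AND (vld OR NOT vld))   — distribution
= NOT en AND (NOT rdy OR NOT rdy AND vld)   — complement / identity
= NOT en AND NOT rdy   — absorption

NOT en AND NOT rdy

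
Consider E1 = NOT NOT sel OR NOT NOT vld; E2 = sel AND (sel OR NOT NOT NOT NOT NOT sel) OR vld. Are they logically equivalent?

E1: NOT NOT sel OR NOT NOT vld
    = NOT NOT sel OR vld
    = sel OR vld
E2: sel AND (sel OR NOT NOT NOT NOT NOT sel) OR vld
    = sel AND (sel OR NOT NOT NOT sel) OR vld
    = sel AND (sel OR NOT sel) OR vld
    = sel OR vld
Both reduce to sel OR vld, so they are equivalent.

Yes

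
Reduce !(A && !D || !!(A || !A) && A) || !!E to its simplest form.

!A || E

!(A && !D || !!(A || !A) && A) || !!E
= !(A && !D || (A || !A) && A) || !!E
= !(A && !D || A) || !!E
= !A || !!E
= !A || E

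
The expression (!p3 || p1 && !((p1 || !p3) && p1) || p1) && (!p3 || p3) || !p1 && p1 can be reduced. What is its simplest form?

(!p3 || p1 && !((p1 || !p3) && p1) || p1) && (!p3 || p3) || !p1 && p1
= !p3 || p1 && !((p1 || !p3) && p1) || p1 || !p1 && p1
= !p3 || p1 && !p1 || p1 || !p1 && p1
= !p3 || p1 || !p1 && p1
= !p3 || p1

!p3 || p1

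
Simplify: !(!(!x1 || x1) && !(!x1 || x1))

!(!(!x1 || x1) && !(!x1 || x1))
= !x1 || x1 || !x1 || x1   — De Morgan
= !x1 || x1   — idempotence
= true   — complement

true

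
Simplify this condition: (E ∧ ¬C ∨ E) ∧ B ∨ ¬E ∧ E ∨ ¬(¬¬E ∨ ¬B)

B

(E ∧ ¬C ∨ E) ∧ B ∨ ¬E ∧ E ∨ ¬(¬¬E ∨ ¬B)
= (E ∧ ¬C ∨ E) ∧ B ∨ ¬E ∧ E ∨ ¬E ∧ B   [De Morgan]
= E ∧ B ∨ ¬E ∧ E ∨ ¬E ∧ B   [absorption]
= E ∧ B ∨ ¬E ∧ B   [complement / identity]
= B   [distribution]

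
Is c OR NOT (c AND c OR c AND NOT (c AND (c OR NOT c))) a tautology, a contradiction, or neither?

c OR NOT (c AND c OR c AND NOT (c AND (c OR NOT c)))
= c OR NOT (c AND c OR c AND NOT c)   [complement / identity]
= c OR NOT c   [distribution]
= TRUE   [complement]

tautology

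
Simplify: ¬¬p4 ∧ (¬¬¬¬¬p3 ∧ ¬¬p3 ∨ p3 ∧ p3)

p4 ∧ p3

¬¬p4 ∧ (¬¬¬¬¬p3 ∧ ¬¬p3 ∨ p3 ∧ p3)
= ¬¬p4 ∧ (¬¬¬p3 ∧ ¬¬p3 ∨ p3 ∧ p3)
= ¬¬p4 ∧ (¬p3 ∧ ¬¬p3 ∨ p3 ∧ p3)
= ¬¬p4 ∧ (¬p3 ∧ p3 ∨ p3 ∧ p3)
= p4 ∧ (¬p3 ∧ p3 ∨ p3 ∧ p3)
= p4 ∧ p3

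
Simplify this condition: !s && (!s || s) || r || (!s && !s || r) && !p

!s && (!s || s) || r || (!s && !s || r) && !p
= !s || r || (!s && !s || r) && !p
= !s || r || (!s || r) && !p
= !s || r

!s || r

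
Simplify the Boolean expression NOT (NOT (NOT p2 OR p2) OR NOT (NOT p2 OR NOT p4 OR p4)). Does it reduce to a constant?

TRUE

NOT (NOT (NOT p2 OR p2) OR NOT (NOT p2 OR NOT p4 OR p4))
= (NOT p2 OR p2) AND (NOT p2 OR NOT p4 OR p4)   [De Morgan]
= p2 AND (NOT p4 OR p4) OR NOT p2   [distribution]
= p2 OR NOT p2   [complement / identity]
= TRUE   [complement]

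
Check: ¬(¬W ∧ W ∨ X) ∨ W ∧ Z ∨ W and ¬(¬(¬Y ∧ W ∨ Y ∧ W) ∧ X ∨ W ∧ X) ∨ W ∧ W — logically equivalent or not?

E1: ¬(¬W ∧ W ∨ X) ∨ W ∧ Z ∨ W
    = ¬X ∨ W ∧ Z ∨ W   — complement / identity
    = ¬X ∨ W   — absorption
E2: ¬(¬(¬Y ∧ W ∨ Y ∧ W) ∧ X ∨ W ∧ X) ∨ W ∧ W
    = ¬(¬W ∧ X ∨ W ∧ X) ∨ W ∧ W   — distribution
    = ¬X ∨ W ∧ W   — distribution
    = ¬X ∨ W   — idempotence
Both reduce to ¬X ∨ W, so they are equivalent.

Yes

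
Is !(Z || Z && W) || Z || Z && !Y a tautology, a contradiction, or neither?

tautology

!(Z || Z && W) || Z || Z && !Y
= !(Z || Z && W) || Z
= !Z || Z
= true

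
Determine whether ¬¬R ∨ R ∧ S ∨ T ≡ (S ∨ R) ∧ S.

No

E1: ¬¬R ∨ R ∧ S ∨ T
    = R ∨ R ∧ S ∨ T   — double negation
    = R ∨ T   — absorption
E2: (S ∨ R) ∧ S
    = S   — absorption
These differ: at R=1, S=0, T=0, E1 = 1 but E2 = 0.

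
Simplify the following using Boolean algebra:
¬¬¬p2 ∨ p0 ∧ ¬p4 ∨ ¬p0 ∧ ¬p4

¬¬¬p2 ∨ p0 ∧ ¬p4 ∨ ¬p0 ∧ ¬p4
= ¬¬¬p2 ∨ ¬p4   — distribution
= ¬p2 ∨ ¬p4   — double negation

¬p2 ∨ ¬p4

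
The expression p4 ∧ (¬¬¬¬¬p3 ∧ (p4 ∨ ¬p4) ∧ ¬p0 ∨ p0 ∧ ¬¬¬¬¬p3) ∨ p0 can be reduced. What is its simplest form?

p4 ∧ ¬p3 ∨ p0

p4 ∧ (¬¬¬¬¬p3 ∧ (p4 ∨ ¬p4) ∧ ¬p0 ∨ p0 ∧ ¬¬¬¬¬p3) ∨ p0
= p4 ∧ (¬¬¬¬¬p3 ∧ ¬p0 ∨ p0 ∧ ¬¬¬¬¬p3) ∨ p0   — complement / identity
= p4 ∧ ¬¬¬¬¬p3 ∨ p0   — distribution
= p4 ∧ ¬¬¬p3 ∨ p0   — double negation
= p4 ∧ ¬p3 ∨ p0   — double negation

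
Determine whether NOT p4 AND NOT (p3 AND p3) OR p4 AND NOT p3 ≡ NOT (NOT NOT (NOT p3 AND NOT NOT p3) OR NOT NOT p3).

E1: NOT p4 AND NOT (p3 AND p3) OR p4 AND NOT p3
    = NOT p4 AND NOT p3 OR p4 AND NOT p3   — idempotence
    = NOT p3   — distribution
E2: NOT (NOT NOT (NOT p3 AND NOT NOT p3) OR NOT NOT p3)
    = NOT (NOT (p3 OR NOT p3) OR NOT NOT p3)   — De Morgan
    = (p3 OR NOT p3) AND NOT p3   — De Morgan
    = NOT p3   — complement / identity
Both reduce to NOT p3, so they are equivalent.

Yes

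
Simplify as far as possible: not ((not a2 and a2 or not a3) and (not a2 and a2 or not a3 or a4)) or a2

a3 or a2

not ((not a2 and a2 or not a3) and (not a2 and a2 or not a3 or a4)) or a2
= not (not a2 and a2 or not a3) or a2   [absorption]
= not not a3 or a2   [complement / identity]
= a3 or a2   [double negation]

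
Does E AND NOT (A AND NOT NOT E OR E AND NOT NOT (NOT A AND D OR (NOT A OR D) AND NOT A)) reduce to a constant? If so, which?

yes, False

E AND NOT (A AND NOT NOT E OR E AND NOT NOT (NOT A AND D OR (NOT A OR D) AND NOT A))
= E AND NOT (A AND NOT NOT E OR E AND (NOT A AND D OR (NOT A OR D) AND NOT A))   (double negation)
= E AND NOT (A AND NOT NOT E OR E AND (NOT A AND D OR NOT A))   (absorption)
= E AND NOT (A AND NOT NOT E OR E AND NOT A)   (absorption)
= E AND NOT (A AND E OR E AND NOT A)   (double negation)
= E AND NOT E   (distribution)
= FALSE   (complement)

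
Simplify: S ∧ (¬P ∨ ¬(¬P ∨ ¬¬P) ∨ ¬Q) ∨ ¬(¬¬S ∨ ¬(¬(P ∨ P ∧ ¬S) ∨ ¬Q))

¬P ∨ ¬Q

S ∧ (¬P ∨ ¬(¬P ∨ ¬¬P) ∨ ¬Q) ∨ ¬(¬¬S ∨ ¬(¬(P ∨ P ∧ ¬S) ∨ ¬Q))
= S ∧ (¬P ∨ P ∧ ¬P ∨ ¬Q) ∨ ¬(¬¬S ∨ ¬(¬(P ∨ P ∧ ¬S) ∨ ¬Q))   [De Morgan]
= S ∧ (¬P ∨ P ∧ ¬P ∨ ¬Q) ∨ ¬(¬¬S ∨ ¬(¬P ∨ ¬Q))   [absorption]
= S ∧ (¬P ∨ ¬Q) ∨ ¬(¬¬S ∨ ¬(¬P ∨ ¬Q))   [complement / identity]
= S ∧ (¬P ∨ ¬Q) ∨ ¬S ∧ (¬P ∨ ¬Q)   [De Morgan]
= ¬P ∨ ¬Q   [distribution]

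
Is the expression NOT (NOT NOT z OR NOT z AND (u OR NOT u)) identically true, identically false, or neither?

NOT (NOT NOT z OR NOT z AND (u OR NOT u))
= NOT (NOT NOT z OR NOT z)   [complement / identity]
= NOT z AND z   [De Morgan]
= FALSE   [complement]

identically false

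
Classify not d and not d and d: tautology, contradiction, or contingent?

not d and not d and d
= not d and d
= False

contradiction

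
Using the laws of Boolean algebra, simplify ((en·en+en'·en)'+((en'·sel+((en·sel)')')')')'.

en·sel'

((en·en+en'·en)'+((en'·sel+((en·sel)')')')')'
= ((en·en+en'·en)'+((en'·sel+en·sel)')')'
= (en'+((en'·sel+en·sel)')')'
= en·(en'·sel+en·sel)'
= en·sel'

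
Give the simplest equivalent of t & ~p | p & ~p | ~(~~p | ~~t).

t & ~p | p & ~p | ~(~~p | ~~t)
= t & ~p | ~(~~p | ~~t)   (complement / identity)
= t & ~p | ~p & ~t   (De Morgan)
= ~p   (distribution)

~p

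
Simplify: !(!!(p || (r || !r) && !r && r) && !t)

!p || t

!(!!(p || (r || !r) && !r && r) && !t)
= !(!!(p || !r && r) && !t)
= !(!!p && !t)
= !p || t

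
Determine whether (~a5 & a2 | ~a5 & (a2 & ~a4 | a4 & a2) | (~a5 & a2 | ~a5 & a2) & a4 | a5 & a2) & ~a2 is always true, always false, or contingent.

always false

(~a5 & a2 | ~a5 & (a2 & ~a4 | a4 & a2) | (~a5 & a2 | ~a5 & a2) & a4 | a5 & a2) & ~a2
= (~a5 & a2 | ~a5 & a2 | (~a5 & a2 | ~a5 & a2) & a4 | a5 & a2) & ~a2   [distribution]
= (~a5 & a2 | ~a5 & a2 | a5 & a2) & ~a2   [absorption]
= (~a5 & a2 | a5 & a2) & ~a2   [idempotence]
= a2 & ~a2   [distribution]
= 0   [complement]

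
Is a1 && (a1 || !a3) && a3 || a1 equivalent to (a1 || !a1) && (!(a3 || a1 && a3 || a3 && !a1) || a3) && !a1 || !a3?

E1: a1 && (a1 || !a3) && a3 || a1
    = a1 && a3 || a1
    = a1
E2: (a1 || !a1) && (!(a3 || a1 && a3 || a3 && !a1) || a3) && !a1 || !a3
    = (a1 || !a1) && (!(a3 || a3) || a3) && !a1 || !a3
    = (!(a3 || a3) || a3) && !a1 || !a3
    = (!a3 || a3) && !a1 || !a3
    = !a1 || !a3
These differ: at a1=0, a3=1, E1 = 0 but E2 = 1.

No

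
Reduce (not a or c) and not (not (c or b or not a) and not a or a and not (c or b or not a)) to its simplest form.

not a or c

(not a or c) and not (not (c or b or not a) and not a or a and not (c or b or not a))
= (not a or c) and not not (c or b or not a)   [distribution]
= (not a or c) and (c or b or not a)   [double negation]
= not a or c and (c or b)   [distribution]
= not a or c   [absorption]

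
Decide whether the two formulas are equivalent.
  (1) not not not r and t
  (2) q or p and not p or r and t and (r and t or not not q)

E1: not not not r and t
    = not r and t   — double negation
E2: q or p and not p or r and t and (r and t or not not q)
    = q or p and not p or r and t and (r and t or q)   — double negation
    = q or p and not p or r and t   — absorption
    = q or r and t   — complement / identity
These differ: at p=0, q=1, r=1, t=1, E1 = 0 but E2 = 1.

No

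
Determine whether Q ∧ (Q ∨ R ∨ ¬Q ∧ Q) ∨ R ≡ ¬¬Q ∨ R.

E1: Q ∧ (Q ∨ R ∨ ¬Q ∧ Q) ∨ R
    = Q ∧ (Q ∨ R) ∨ R   — complement / identity
    = Q ∨ R   — absorption
E2: ¬¬Q ∨ R
    = Q ∨ R   — double negation
Both reduce to Q ∨ R, so they are equivalent.

Yes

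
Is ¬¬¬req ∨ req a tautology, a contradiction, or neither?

¬¬¬req ∨ req
= ¬req ∨ req
= True

tautology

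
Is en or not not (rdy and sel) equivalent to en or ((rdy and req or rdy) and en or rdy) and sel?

E1: en or not not (rdy and sel)
    = en or rdy and sel   [double negation]
E2: en or ((rdy and req or rdy) and en or rdy) and sel
    = en or (rdy and en or rdy) and sel   [absorption]
    = en or rdy and sel   [absorption]
Both reduce to en or rdy and sel, so they are equivalent.

Yes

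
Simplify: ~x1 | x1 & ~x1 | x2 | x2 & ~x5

~x1 | x1 & ~x1 | x2 | x2 & ~x5
= ~x1 | x2 | x2 & ~x5
= ~x1 | x2

~x1 | x2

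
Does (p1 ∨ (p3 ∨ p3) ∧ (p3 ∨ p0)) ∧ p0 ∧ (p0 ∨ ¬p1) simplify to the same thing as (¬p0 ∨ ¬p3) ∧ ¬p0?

No

E1: (p1 ∨ (p3 ∨ p3) ∧ (p3 ∨ p0)) ∧ p0 ∧ (p0 ∨ ¬p1)
    = (p1 ∨ p3 ∧ (p3 ∨ p0)) ∧ p0 ∧ (p0 ∨ ¬p1)
    = (p1 ∨ p3 ∧ (p3 ∨ p0)) ∧ p0
    = (p1 ∨ p3) ∧ p0
E2: (¬p0 ∨ ¬p3) ∧ ¬p0
    = ¬p0
These differ: at p0=0, p1=1, p3=1, E1 = 0 but E2 = 1.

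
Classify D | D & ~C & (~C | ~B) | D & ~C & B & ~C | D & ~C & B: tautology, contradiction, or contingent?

contingent

D | D & ~C & (~C | ~B) | D & ~C & B & ~C | D & ~C & B
= D | D & ~C & (~C | ~B) | D & ~C & B   [absorption]
= D | D & ~C | D & ~C & B   [absorption]
= D | D & ~C   [absorption]
= D   [absorption]
This depends on D, so it is not a constant.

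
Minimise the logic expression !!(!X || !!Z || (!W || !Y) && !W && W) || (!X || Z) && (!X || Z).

!!(!X || !!Z || (!W || !Y) && !W && W) || (!X || Z) && (!X || Z)
= !!(!X || !!Z || !W && W) || (!X || Z) && (!X || Z)   [absorption]
= !!(!X || !!Z || !W && W) || !X || Z   [idempotence]
= !!(!X || !!Z) || !X || Z   [complement / identity]
= !X || !!Z || !X || Z   [double negation]
= !X || Z || !X || Z   [double negation]
= !X || Z   [idempotence]

!X || Z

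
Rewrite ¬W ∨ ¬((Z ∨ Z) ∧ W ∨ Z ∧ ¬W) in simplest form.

¬W ∨ ¬((Z ∨ Z) ∧ W ∨ Z ∧ ¬W)
= ¬W ∨ ¬(Z ∧ W ∨ Z ∧ ¬W)   (idempotence)
= ¬W ∨ ¬Z   (distribution)

¬W ∨ ¬Z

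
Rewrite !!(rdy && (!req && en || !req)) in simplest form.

!!(rdy && (!req && en || !req))
= !!(rdy && !req)   [absorption]
= rdy && !req   [double negation]

rdy && !req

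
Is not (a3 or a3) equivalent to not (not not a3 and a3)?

Yes

E1: not (a3 or a3)
    = not a3   [idempotence]
E2: not (not not a3 and a3)
    = not (a3 and a3)   [double negation]
    = not a3   [idempotence]
Both reduce to not a3, so they are equivalent.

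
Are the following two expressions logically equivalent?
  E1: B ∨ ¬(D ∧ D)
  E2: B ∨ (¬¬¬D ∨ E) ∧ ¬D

Yes

E1: B ∨ ¬(D ∧ D)
    = B ∨ ¬D   — idempotence
E2: B ∨ (¬¬¬D ∨ E) ∧ ¬D
    = B ∨ (¬D ∨ E) ∧ ¬D   — double negation
    = B ∨ ¬D   — absorption
Both reduce to B ∨ ¬D, so they are equivalent.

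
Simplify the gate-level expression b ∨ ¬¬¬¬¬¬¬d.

b ∨ ¬d

b ∨ ¬¬¬¬¬¬¬d
= b ∨ ¬¬¬¬¬d   — double negation
= b ∨ ¬¬¬d   — double negation
= b ∨ ¬d   — double negation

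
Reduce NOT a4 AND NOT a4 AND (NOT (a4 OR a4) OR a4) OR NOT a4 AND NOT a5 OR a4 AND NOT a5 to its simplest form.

NOT a4 AND NOT a4 AND (NOT (a4 OR a4) OR a4) OR NOT a4 AND NOT a5 OR a4 AND NOT a5
= NOT a4 AND NOT a4 AND (NOT (a4 OR a4) OR a4) OR NOT a5   (distribution)
= NOT a4 AND NOT a4 AND (NOT a4 OR a4) OR NOT a5   (idempotence)
= NOT a4 AND NOT a4 OR NOT a5   (complement / identity)
= NOT a4 OR NOT a5   (idempotence)

NOT a4 OR NOT a5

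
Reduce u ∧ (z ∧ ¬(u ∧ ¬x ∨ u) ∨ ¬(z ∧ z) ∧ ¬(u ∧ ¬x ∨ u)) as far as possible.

u ∧ (z ∧ ¬(u ∧ ¬x ∨ u) ∨ ¬(z ∧ z) ∧ ¬(u ∧ ¬x ∨ u))
= u ∧ (z ∧ ¬(u ∧ ¬x ∨ u) ∨ ¬z ∧ ¬(u ∧ ¬x ∨ u))   [idempotence]
= u ∧ ¬(u ∧ ¬x ∨ u)   [distribution]
= u ∧ ¬u   [absorption]
= False   [complement]

False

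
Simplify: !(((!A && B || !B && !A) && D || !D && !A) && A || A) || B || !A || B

!(((!A && B || !B && !A) && D || !D && !A) && A || A) || B || !A || B
= !((!A && D || !D && !A) && A || A) || B || !A || B   — distribution
= !(!A && A || A) || B || !A || B   — distribution
= !A || B || !A || B   — complement / identity
= !A || B   — idempotence

!A || B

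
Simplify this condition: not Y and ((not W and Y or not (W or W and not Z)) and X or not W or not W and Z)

not Y and not W

not Y and ((not W and Y or not (W or W and not Z)) and X or not W or not W and Z)
= not Y and ((not W and Y or not W) and X or not W or not W and Z)   — absorption
= not Y and (not W and X or not W or not W and Z)   — absorption
= not Y and (not W and X or not W)   — absorption
= not Y and not W   — absorption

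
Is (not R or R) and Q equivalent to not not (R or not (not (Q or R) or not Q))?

E1: (not R or R) and Q
    = Q   — complement / identity
E2: not not (R or not (not (Q or R) or not Q))
    = not not (R or (Q or R) and Q)   — De Morgan
    = R or (Q or R) and Q   — double negation
    = R or Q   — absorption
These differ: at Q=0, R=1, E1 = 0 but E2 = 1.

No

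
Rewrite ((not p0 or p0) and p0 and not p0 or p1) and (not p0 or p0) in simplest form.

p1

((not p0 or p0) and p0 and not p0 or p1) and (not p0 or p0)
= (p0 and not p0 or p1) and (not p0 or p0)   (complement / identity)
= p1 and (not p0 or p0)   (complement / identity)
= p1   (complement / identity)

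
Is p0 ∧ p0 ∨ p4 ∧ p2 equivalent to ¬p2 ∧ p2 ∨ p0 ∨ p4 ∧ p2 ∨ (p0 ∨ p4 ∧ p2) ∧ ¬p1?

E1: p0 ∧ p0 ∨ p4 ∧ p2
    = p0 ∨ p4 ∧ p2   [idempotence]
E2: ¬p2 ∧ p2 ∨ p0 ∨ p4 ∧ p2 ∨ (p0 ∨ p4 ∧ p2) ∧ ¬p1
    = p0 ∨ p4 ∧ p2 ∨ (p0 ∨ p4 ∧ p2) ∧ ¬p1   [complement / identity]
    = p0 ∨ p4 ∧ p2   [absorption]
Both reduce to p0 ∨ p4 ∧ p2, so they are equivalent.

Yes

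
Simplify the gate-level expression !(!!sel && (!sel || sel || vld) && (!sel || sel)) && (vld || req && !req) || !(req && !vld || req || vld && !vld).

!(!!sel && (!sel || sel || vld) && (!sel || sel)) && (vld || req && !req) || !(req && !vld || req || vld && !vld)
= !(!!sel && (!sel || sel)) && (vld || req && !req) || !(req && !vld || req || vld && !vld)
= !(sel && (!sel || sel)) && (vld || req && !req) || !(req && !vld || req || vld && !vld)
= !(sel && (!sel || sel)) && (vld || req && !req) || !(req && !vld || req)
= !(sel && (!sel || sel)) && (vld || req && !req) || !req
= !(sel && (!sel || sel)) && vld || !req
= !sel && vld || !req

!sel && vld || !req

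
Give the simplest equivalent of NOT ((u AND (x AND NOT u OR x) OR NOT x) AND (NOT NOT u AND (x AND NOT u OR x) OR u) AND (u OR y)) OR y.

NOT u OR y

NOT ((u AND (x AND NOT u OR x) OR NOT x) AND (NOT NOT u AND (x AND NOT u OR x) OR u) AND (u OR y)) OR y
= NOT ((u AND (x AND NOT u OR x) OR NOT x) AND (u AND (x AND NOT u OR x) OR u) AND (u OR y)) OR y   (double negation)
= NOT ((u AND (x AND NOT u OR x) OR NOT x AND u) AND (u OR y)) OR y   (distribution)
= NOT ((u AND x OR NOT x AND u) AND (u OR y)) OR y   (absorption)
= NOT (u AND (u OR y)) OR y   (distribution)
= NOT u OR y   (absorption)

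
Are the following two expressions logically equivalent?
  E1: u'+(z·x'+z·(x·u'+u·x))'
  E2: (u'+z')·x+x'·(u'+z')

E1: u'+(z·x'+z·(x·u'+u·x))'
    = u'+(z·x'+z·x)'
    = u'+z'
E2: (u'+z')·x+x'·(u'+z')
    = (x+x')·(u'+z')
    = u'+z'
Both reduce to u'+z', so they are equivalent.

Yes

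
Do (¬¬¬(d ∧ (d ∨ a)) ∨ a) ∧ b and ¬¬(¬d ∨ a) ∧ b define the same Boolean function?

Yes

E1: (¬¬¬(d ∧ (d ∨ a)) ∨ a) ∧ b
    = (¬¬¬d ∨ a) ∧ b   [absorption]
    = (¬d ∨ a) ∧ b   [double negation]
E2: ¬¬(¬d ∨ a) ∧ b
    = (¬d ∨ a) ∧ b   [double negation]
Both reduce to (¬d ∨ a) ∧ b, so they are equivalent.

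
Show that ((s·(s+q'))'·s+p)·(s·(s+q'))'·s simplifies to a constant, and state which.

0

((s·(s+q'))'·s+p)·(s·(s+q'))'·s
= (s·(s+q'))'·s   — absorption
= s'·s   — absorption
= 0   — complement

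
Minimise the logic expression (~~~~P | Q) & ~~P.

P

(~~~~P | Q) & ~~P
= (~~P | Q) & ~~P
= ~~P
= P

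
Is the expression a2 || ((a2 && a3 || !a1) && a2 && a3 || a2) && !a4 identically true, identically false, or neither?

a2 || ((a2 && a3 || !a1) && a2 && a3 || a2) && !a4
= a2 || (a2 && a3 || a2) && !a4   [absorption]
= a2 || a2 && !a4   [absorption]
= a2   [absorption]
This depends on a2, so it is not a constant.

neither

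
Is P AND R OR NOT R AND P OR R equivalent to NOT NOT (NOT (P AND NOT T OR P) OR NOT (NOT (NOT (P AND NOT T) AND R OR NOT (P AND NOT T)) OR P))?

E1: P AND R OR NOT R AND P OR R
    = P OR R   — distribution
E2: NOT NOT (NOT (P AND NOT T OR P) OR NOT (NOT (NOT (P AND NOT T) AND R OR NOT (P AND NOT T)) OR P))
    = NOT NOT (NOT (P AND NOT T OR P) OR NOT (NOT NOT (P AND NOT T) OR P))   — absorption
    = NOT (P AND NOT T OR P) OR NOT (NOT NOT (P AND NOT T) OR P)   — double negation
    = NOT (P AND NOT T OR P) OR NOT (P AND NOT T OR P)   — double negation
    = NOT (P AND NOT T OR P)   — idempotence
    = NOT P   — absorption
These differ: at P=0, R=0, T=0, E1 = 0 but E2 = 1.

No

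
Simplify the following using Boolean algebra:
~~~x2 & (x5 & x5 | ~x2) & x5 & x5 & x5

~~~x2 & (x5 & x5 | ~x2) & x5 & x5 & x5
= ~~~x2 & x5 & x5 & x5   (absorption)
= ~~~x2 & x5 & x5   (idempotence)
= ~~~x2 & x5   (idempotence)
= ~x2 & x5   (double negation)

~x2 & x5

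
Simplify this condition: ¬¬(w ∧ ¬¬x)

w ∧ x

¬¬(w ∧ ¬¬x)
= ¬¬(w ∧ x)   (double negation)
= w ∧ x   (double negation)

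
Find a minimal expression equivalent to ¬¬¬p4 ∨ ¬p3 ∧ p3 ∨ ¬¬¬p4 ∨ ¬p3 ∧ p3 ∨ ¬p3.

¬¬¬p4 ∨ ¬p3 ∧ p3 ∨ ¬¬¬p4 ∨ ¬p3 ∧ p3 ∨ ¬p3
= ¬¬¬p4 ∨ ¬p3 ∧ p3 ∨ ¬p3   [idempotence]
= ¬p4 ∨ ¬p3 ∧ p3 ∨ ¬p3   [double negation]
= ¬p4 ∨ ¬p3   [complement / identity]

¬p4 ∨ ¬p3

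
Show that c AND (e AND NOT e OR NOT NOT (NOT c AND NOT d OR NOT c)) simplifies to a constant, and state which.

FALSE

c AND (e AND NOT e OR NOT NOT (NOT c AND NOT d OR NOT c))
= c AND (e AND NOT e OR NOT NOT NOT c)   [absorption]
= c AND (e AND NOT e OR NOT c)   [double negation]
= c AND NOT c   [complement / identity]
= FALSE   [complement]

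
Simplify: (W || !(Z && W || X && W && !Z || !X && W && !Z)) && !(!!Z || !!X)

!Z && !X

(W || !(Z && W || X && W && !Z || !X && W && !Z)) && !(!!Z || !!X)
= (W || !(Z && W || W && !Z)) && !(!!Z || !!X)
= (W || !W) && !(!!Z || !!X)
= (W || !W) && !Z && !X
= !Z && !X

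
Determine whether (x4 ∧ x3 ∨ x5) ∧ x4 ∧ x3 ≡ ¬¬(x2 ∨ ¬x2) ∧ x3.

No

E1: (x4 ∧ x3 ∨ x5) ∧ x4 ∧ x3
    = x4 ∧ x3   (absorption)
E2: ¬¬(x2 ∨ ¬x2) ∧ x3
    = (x2 ∨ ¬x2) ∧ x3   (double negation)
    = x3   (complement / identity)
These differ: at x2=0, x3=1, x4=0, x5=1, E1 = 0 but E2 = 1.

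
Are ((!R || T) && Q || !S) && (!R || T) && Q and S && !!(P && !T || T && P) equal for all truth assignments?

E1: ((!R || T) && Q || !S) && (!R || T) && Q
    = (!R || T) && Q
E2: S && !!(P && !T || T && P)
    = S && !!P
    = S && P
These differ: at P=1, Q=1, R=0, S=0, T=1, E1 = 1 but E2 = 0.

No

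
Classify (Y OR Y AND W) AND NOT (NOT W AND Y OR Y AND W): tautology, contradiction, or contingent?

contradiction

(Y OR Y AND W) AND NOT (NOT W AND Y OR Y AND W)
= Y AND NOT (NOT W AND Y OR Y AND W)   (absorption)
= Y AND NOT Y   (distribution)
= FALSE   (complement)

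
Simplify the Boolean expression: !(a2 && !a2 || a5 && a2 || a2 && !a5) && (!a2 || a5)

!a2

!(a2 && !a2 || a5 && a2 || a2 && !a5) && (!a2 || a5)
= !(a5 && a2 || a2 && !a5) && (!a2 || a5)   [complement / identity]
= !a2 && (!a2 || a5)   [distribution]
= !a2   [absorption]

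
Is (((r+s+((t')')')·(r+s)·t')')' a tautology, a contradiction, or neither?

neither

(((r+s+((t')')')·(r+s)·t')')'
= (((r+s+t')·(r+s)·t')')'   — double negation
= (((r+s)·t')')'   — absorption
= (r+s)·t'   — double negation
This depends on r, s, t, so it is not a constant.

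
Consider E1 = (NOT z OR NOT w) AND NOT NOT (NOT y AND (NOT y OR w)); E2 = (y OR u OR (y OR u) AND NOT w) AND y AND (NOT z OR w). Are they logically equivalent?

E1: (NOT z OR NOT w) AND NOT NOT (NOT y AND (NOT y OR w))
    = (NOT z OR NOT w) AND NOT NOT NOT y   [absorption]
    = (NOT z OR NOT w) AND NOT y   [double negation]
E2: (y OR u OR (y OR u) AND NOT w) AND y AND (NOT z OR w)
    = (y OR u) AND y AND (NOT z OR w)   [absorption]
    = y AND (NOT z OR w)   [absorption]
These differ: at u=0, w=0, y=1, z=0, E1 = 0 but E2 = 1.

No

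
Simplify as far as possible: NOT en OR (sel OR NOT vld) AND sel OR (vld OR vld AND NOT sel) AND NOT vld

NOT en OR (sel OR NOT vld) AND sel OR (vld OR vld AND NOT sel) AND NOT vld
= NOT en OR (sel OR NOT vld) AND sel OR vld AND NOT vld   — absorption
= NOT en OR (sel OR NOT vld) AND sel   — complement / identity
= NOT en OR sel   — absorption

NOT en OR sel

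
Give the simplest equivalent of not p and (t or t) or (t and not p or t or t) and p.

not p and (t or t) or (t and not p or t or t) and p
= not p and (t or t) or (t or t) and p   (absorption)
= t or t   (distribution)
= t   (idempotence)

t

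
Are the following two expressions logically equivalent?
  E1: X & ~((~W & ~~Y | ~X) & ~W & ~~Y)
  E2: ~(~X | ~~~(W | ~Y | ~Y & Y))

E1: X & ~((~W & ~~Y | ~X) & ~W & ~~Y)
    = X & ~(~W & ~~Y)   (absorption)
    = X & (W | ~Y)   (De Morgan)
E2: ~(~X | ~~~(W | ~Y | ~Y & Y))
    = ~(~X | ~~~(W | ~Y))   (complement / identity)
    = ~(~X | ~(W | ~Y))   (double negation)
    = X & (W | ~Y)   (De Morgan)
Both reduce to X & (W | ~Y), so they are equivalent.

Yes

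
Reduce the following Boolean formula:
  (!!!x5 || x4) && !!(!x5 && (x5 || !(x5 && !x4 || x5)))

!x5

(!!!x5 || x4) && !!(!x5 && (x5 || !(x5 && !x4 || x5)))
= (!!!x5 || x4) && !!(!x5 && (x5 || !x5))
= (!!!x5 || x4) && !!!x5
= !!!x5
= !x5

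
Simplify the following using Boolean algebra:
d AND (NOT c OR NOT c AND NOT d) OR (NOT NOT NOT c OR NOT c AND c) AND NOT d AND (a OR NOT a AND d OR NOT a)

NOT c

d AND (NOT c OR NOT c AND NOT d) OR (NOT NOT NOT c OR NOT c AND c) AND NOT d AND (a OR NOT a AND d OR NOT a)
= d AND (NOT c OR NOT c AND NOT d) OR NOT NOT NOT c AND NOT d AND (a OR NOT a AND d OR NOT a)   — complement / identity
= d AND (NOT c OR NOT c AND NOT d) OR NOT c AND NOT d AND (a OR NOT a AND d OR NOT a)   — double negation
= d AND (NOT c OR NOT c AND NOT d) OR NOT c AND NOT d AND (a OR NOT a)   — absorption
= d AND NOT c OR NOT c AND NOT d AND (a OR NOT a)   — absorption
= d AND NOT c OR NOT c AND NOT d   — complement / identity
= NOT c   — distribution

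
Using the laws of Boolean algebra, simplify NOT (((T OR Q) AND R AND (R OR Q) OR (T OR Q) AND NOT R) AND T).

NOT T

NOT (((T OR Q) AND R AND (R OR Q) OR (T OR Q) AND NOT R) AND T)
= NOT (((T OR Q) AND R OR (T OR Q) AND NOT R) AND T)   — absorption
= NOT ((T OR Q) AND T)   — distribution
= NOT T   — absorption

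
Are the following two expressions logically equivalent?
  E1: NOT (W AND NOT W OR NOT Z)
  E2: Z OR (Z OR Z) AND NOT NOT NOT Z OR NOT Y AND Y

E1: NOT (W AND NOT W OR NOT Z)
    = NOT NOT Z   — complement / identity
    = Z   — double negation
E2: Z OR (Z OR Z) AND NOT NOT NOT Z OR NOT Y AND Y
    = Z OR (Z OR Z) AND NOT Z OR NOT Y AND Y   — double negation
    = Z OR (Z OR Z) AND NOT Z   — complement / identity
    = Z OR Z AND NOT Z   — idempotence
    = Z   — complement / identity
Both reduce to Z, so they are equivalent.

Yes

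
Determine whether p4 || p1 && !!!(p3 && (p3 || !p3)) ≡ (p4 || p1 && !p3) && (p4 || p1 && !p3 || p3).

E1: p4 || p1 && !!!(p3 && (p3 || !p3))
    = p4 || p1 && !(p3 && (p3 || !p3))
    = p4 || p1 && !p3
E2: (p4 || p1 && !p3) && (p4 || p1 && !p3 || p3)
    = p4 || p1 && !p3
Both reduce to p4 || p1 && !p3, so they are equivalent.

Yes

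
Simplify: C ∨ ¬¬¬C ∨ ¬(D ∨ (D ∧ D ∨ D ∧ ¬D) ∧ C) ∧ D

True

C ∨ ¬¬¬C ∨ ¬(D ∨ (D ∧ D ∨ D ∧ ¬D) ∧ C) ∧ D
= C ∨ ¬¬¬C ∨ ¬(D ∨ D ∧ C) ∧ D   [distribution]
= C ∨ ¬¬¬C ∨ ¬D ∧ D   [absorption]
= C ∨ ¬C ∨ ¬D ∧ D   [double negation]
= C ∨ ¬C   [complement / identity]
= True   [complement]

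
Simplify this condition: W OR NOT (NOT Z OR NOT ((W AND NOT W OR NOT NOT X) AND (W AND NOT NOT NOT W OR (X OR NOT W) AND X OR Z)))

W OR NOT (NOT Z OR NOT ((W AND NOT W OR NOT NOT X) AND (W AND NOT NOT NOT W OR (X OR NOT W) AND X OR Z)))
= W OR NOT (NOT Z OR NOT ((W AND NOT W OR NOT NOT X) AND (W AND NOT W OR (X OR NOT W) AND X OR Z)))   — double negation
= W OR NOT (NOT Z OR NOT ((W AND NOT W OR X) AND (W AND NOT W OR (X OR NOT W) AND X OR Z)))   — double negation
= W OR Z AND (W AND NOT W OR X) AND (W AND NOT W OR (X OR NOT W) AND X OR Z)   — De Morgan
= W OR Z AND (W AND NOT W OR X) AND (W AND NOT W OR X OR Z)   — absorption
= W OR Z AND (W AND NOT W OR X)   — absorption
= W OR Z AND X   — complement / identity

W OR Z AND X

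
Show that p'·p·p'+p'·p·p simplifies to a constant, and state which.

p'·p·p'+p'·p·p
= p'·p   [distribution]
= 0   [complement]

0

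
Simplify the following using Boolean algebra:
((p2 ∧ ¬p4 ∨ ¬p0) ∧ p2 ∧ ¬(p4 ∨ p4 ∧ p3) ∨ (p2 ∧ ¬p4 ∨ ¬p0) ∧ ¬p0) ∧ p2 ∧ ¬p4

p2 ∧ ¬p4

((p2 ∧ ¬p4 ∨ ¬p0) ∧ p2 ∧ ¬(p4 ∨ p4 ∧ p3) ∨ (p2 ∧ ¬p4 ∨ ¬p0) ∧ ¬p0) ∧ p2 ∧ ¬p4
= (p2 ∧ ¬p4 ∨ ¬p0) ∧ (p2 ∧ ¬(p4 ∨ p4 ∧ p3) ∨ ¬p0) ∧ p2 ∧ ¬p4   (distribution)
= (p2 ∧ ¬p4 ∨ ¬p0) ∧ (p2 ∧ ¬p4 ∨ ¬p0) ∧ p2 ∧ ¬p4   (absorption)
= (p2 ∧ ¬p4 ∨ ¬p0) ∧ p2 ∧ ¬p4   (idempotence)
= p2 ∧ ¬p4   (absorption)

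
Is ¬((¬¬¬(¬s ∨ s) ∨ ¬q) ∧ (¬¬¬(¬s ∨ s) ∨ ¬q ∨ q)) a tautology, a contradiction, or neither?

¬((¬¬¬(¬s ∨ s) ∨ ¬q) ∧ (¬¬¬(¬s ∨ s) ∨ ¬q ∨ q))
= ¬(¬¬¬(¬s ∨ s) ∨ ¬q)   — absorption
= ¬(¬(¬s ∨ s) ∨ ¬q)   — double negation
= (¬s ∨ s) ∧ q   — De Morgan
= q   — complement / identity
This depends on q, so it is not a constant.

neither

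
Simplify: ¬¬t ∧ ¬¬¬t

¬¬t ∧ ¬¬¬t
= t ∧ ¬¬¬t   — double negation
= t ∧ ¬t   — double negation
= False   — complement

False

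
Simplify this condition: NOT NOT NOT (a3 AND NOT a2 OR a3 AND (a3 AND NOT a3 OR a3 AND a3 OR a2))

NOT a3

NOT NOT NOT (a3 AND NOT a2 OR a3 AND (a3 AND NOT a3 OR a3 AND a3 OR a2))
= NOT NOT NOT (a3 AND NOT a2 OR a3 AND (a3 OR a2))   [distribution]
= NOT NOT NOT (a3 AND NOT a2 OR a3)   [absorption]
= NOT (a3 AND NOT a2 OR a3)   [double negation]
= NOT a3   [absorption]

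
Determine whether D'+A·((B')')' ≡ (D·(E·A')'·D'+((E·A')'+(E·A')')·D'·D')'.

E1: D'+A·((B')')'
    = D'+A·B'   [double negation]
E2: (D·(E·A')'·D'+((E·A')'+(E·A')')·D'·D')'
    = (D·(E·A')'·D'+(E·A')'·D'·D')'   [idempotence]
    = ((E·A')'·D')'   [distribution]
    = E·A'+D   [De Morgan]
These differ: at A=0, B=1, D=0, E=0, E1 = 1 but E2 = 0.

No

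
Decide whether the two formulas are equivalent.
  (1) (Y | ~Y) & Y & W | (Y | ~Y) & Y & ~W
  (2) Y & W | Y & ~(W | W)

Yes

E1: (Y | ~Y) & Y & W | (Y | ~Y) & Y & ~W
    = (Y | ~Y) & Y
    = Y
E2: Y & W | Y & ~(W | W)
    = Y & W | Y & ~W
    = Y
Both reduce to Y, so they are equivalent.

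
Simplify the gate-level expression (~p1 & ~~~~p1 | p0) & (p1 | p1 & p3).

p0 & p1

(~p1 & ~~~~p1 | p0) & (p1 | p1 & p3)
= (~p1 & ~~p1 | p0) & (p1 | p1 & p3)   [double negation]
= (~p1 & p1 | p0) & (p1 | p1 & p3)   [double negation]
= p0 & (p1 | p1 & p3)   [complement / identity]
= p0 & p1   [absorption]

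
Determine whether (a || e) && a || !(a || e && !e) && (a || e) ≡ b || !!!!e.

E1: (a || e) && a || !(a || e && !e) && (a || e)
    = (a || e) && a || !a && (a || e)   — complement / identity
    = a || e   — distribution
E2: b || !!!!e
    = b || !!e   — double negation
    = b || e   — double negation
These differ: at a=1, b=0, e=0, E1 = 1 but E2 = 0.

No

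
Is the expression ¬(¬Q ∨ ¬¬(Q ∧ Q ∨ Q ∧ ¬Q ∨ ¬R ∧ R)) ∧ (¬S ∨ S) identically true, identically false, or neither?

identically false

¬(¬Q ∨ ¬¬(Q ∧ Q ∨ Q ∧ ¬Q ∨ ¬R ∧ R)) ∧ (¬S ∨ S)
= ¬(¬Q ∨ ¬¬(Q ∧ Q ∨ Q ∧ ¬Q ∨ ¬R ∧ R))   [complement / identity]
= ¬(¬Q ∨ ¬¬(Q ∧ Q ∨ Q ∧ ¬Q))   [complement / identity]
= ¬(¬Q ∨ ¬¬Q)   [distribution]
= Q ∧ ¬Q   [De Morgan]
= False   [complement]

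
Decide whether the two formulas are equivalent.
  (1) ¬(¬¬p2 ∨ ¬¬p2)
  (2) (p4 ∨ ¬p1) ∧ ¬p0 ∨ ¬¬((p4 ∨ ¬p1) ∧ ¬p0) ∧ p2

E1: ¬(¬¬p2 ∨ ¬¬p2)
    = ¬¬¬p2
    = ¬p2
E2: (p4 ∨ ¬p1) ∧ ¬p0 ∨ ¬¬((p4 ∨ ¬p1) ∧ ¬p0) ∧ p2
    = (p4 ∨ ¬p1) ∧ ¬p0 ∨ (p4 ∨ ¬p1) ∧ ¬p0 ∧ p2
    = (p4 ∨ ¬p1) ∧ ¬p0
These differ: at p0=1, p1=0, p2=0, p4=1, E1 = 1 but E2 = 0.

No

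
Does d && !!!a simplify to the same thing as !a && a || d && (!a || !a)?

Yes

E1: d && !!!a
    = d && !a
E2: !a && a || d && (!a || !a)
    = d && (!a || !a)
    = d && !a
Both reduce to d && !a, so they are equivalent.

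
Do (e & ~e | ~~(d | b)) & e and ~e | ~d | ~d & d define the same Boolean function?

E1: (e & ~e | ~~(d | b)) & e
    = ~~(d | b) & e   — complement / identity
    = (d | b) & e   — double negation
E2: ~e | ~d | ~d & d
    = ~e | ~d   — complement / identity
These differ: at b=0, d=1, e=0, E1 = 0 but E2 = 1.

No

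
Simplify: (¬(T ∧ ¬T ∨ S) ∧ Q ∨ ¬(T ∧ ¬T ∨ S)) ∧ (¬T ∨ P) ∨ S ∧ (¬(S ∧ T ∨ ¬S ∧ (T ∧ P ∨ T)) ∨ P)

(¬(T ∧ ¬T ∨ S) ∧ Q ∨ ¬(T ∧ ¬T ∨ S)) ∧ (¬T ∨ P) ∨ S ∧ (¬(S ∧ T ∨ ¬S ∧ (T ∧ P ∨ T)) ∨ P)
= ¬(T ∧ ¬T ∨ S) ∧ (¬T ∨ P) ∨ S ∧ (¬(S ∧ T ∨ ¬S ∧ (T ∧ P ∨ T)) ∨ P)   (absorption)
= ¬S ∧ (¬T ∨ P) ∨ S ∧ (¬(S ∧ T ∨ ¬S ∧ (T ∧ P ∨ T)) ∨ P)   (complement / identity)
= ¬S ∧ (¬T ∨ P) ∨ S ∧ (¬(S ∧ T ∨ ¬S ∧ T) ∨ P)   (absorption)
= ¬S ∧ (¬T ∨ P) ∨ S ∧ (¬T ∨ P)   (distribution)
= ¬T ∨ P   (distribution)

¬T ∨ P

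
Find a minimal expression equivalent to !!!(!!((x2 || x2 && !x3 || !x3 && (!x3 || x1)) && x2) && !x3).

!!!(!!((x2 || x2 && !x3 || !x3 && (!x3 || x1)) && x2) && !x3)
= !!!(!!((x2 || !x3 && (!x3 || x1)) && x2) && !x3)   (absorption)
= !!!(!!((x2 || !x3) && x2) && !x3)   (absorption)
= !(!!((x2 || !x3) && x2) && !x3)   (double negation)
= !(!!x2 && !x3)   (absorption)
= !x2 || x3   (De Morgan)

!x2 || x3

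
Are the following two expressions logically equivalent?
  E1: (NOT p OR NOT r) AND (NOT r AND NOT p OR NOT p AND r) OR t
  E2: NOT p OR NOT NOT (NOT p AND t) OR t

E1: (NOT p OR NOT r) AND (NOT r AND NOT p OR NOT p AND r) OR t
    = (NOT p OR NOT r) AND NOT p OR t   — distribution
    = NOT p OR t   — absorption
E2: NOT p OR NOT NOT (NOT p AND t) OR t
    = NOT p OR NOT p AND t OR t   — double negation
    = NOT p OR t   — absorption
Both reduce to NOT p OR t, so they are equivalent.

Yes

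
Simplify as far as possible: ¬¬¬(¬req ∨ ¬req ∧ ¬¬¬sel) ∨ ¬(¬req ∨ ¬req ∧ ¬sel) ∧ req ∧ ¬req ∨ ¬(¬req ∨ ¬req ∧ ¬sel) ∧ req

¬¬¬(¬req ∨ ¬req ∧ ¬¬¬sel) ∨ ¬(¬req ∨ ¬req ∧ ¬sel) ∧ req ∧ ¬req ∨ ¬(¬req ∨ ¬req ∧ ¬sel) ∧ req
= ¬¬¬(¬req ∨ ¬req ∧ ¬sel) ∨ ¬(¬req ∨ ¬req ∧ ¬sel) ∧ req ∧ ¬req ∨ ¬(¬req ∨ ¬req ∧ ¬sel) ∧ req   [double negation]
= ¬¬¬(¬req ∨ ¬req ∧ ¬sel) ∨ ¬(¬req ∨ ¬req ∧ ¬sel) ∧ req   [absorption]
= ¬(¬req ∨ ¬req ∧ ¬sel) ∨ ¬(¬req ∨ ¬req ∧ ¬sel) ∧ req   [double negation]
= ¬(¬req ∨ ¬req ∧ ¬sel)   [absorption]
= ¬¬req   [absorption]
= req   [double negation]

req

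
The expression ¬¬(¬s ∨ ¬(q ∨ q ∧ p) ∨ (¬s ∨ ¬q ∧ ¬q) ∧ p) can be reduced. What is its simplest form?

¬¬(¬s ∨ ¬(q ∨ q ∧ p) ∨ (¬s ∨ ¬q ∧ ¬q) ∧ p)
= ¬¬(¬s ∨ ¬(q ∨ q ∧ p) ∨ (¬s ∨ ¬q) ∧ p)   (idempotence)
= ¬¬(¬s ∨ ¬q ∨ (¬s ∨ ¬q) ∧ p)   (absorption)
= ¬s ∨ ¬q ∨ (¬s ∨ ¬q) ∧ p   (double negation)
= ¬s ∨ ¬q   (absorption)

¬s ∨ ¬q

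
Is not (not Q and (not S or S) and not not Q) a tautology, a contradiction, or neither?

tautology

not (not Q and (not S or S) and not not Q)
= not (not Q and not not Q)   — complement / identity
= Q or not Q   — De Morgan
= True   — complement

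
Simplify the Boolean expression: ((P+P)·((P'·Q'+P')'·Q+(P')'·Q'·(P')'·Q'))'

((P+P)·((P'·Q'+P')'·Q+(P')'·Q'·(P')'·Q'))'
= ((P+P)·((P')'·Q+(P')'·Q'·(P')'·Q'))'   — absorption
= (P·((P')'·Q+(P')'·Q'·(P')'·Q'))'   — idempotence
= (P·((P')'·Q+(P')'·Q'))'   — idempotence
= (P·(P')')'   — distribution
= (P·P)'   — double negation
= P'   — idempotence

P'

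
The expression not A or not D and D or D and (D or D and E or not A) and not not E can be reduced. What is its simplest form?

not A or not D and D or D and (D or D and E or not A) and not not E
= not A or not D and D or D and (D or not A) and not not E   — absorption
= not A or D and (D or not A) and not not E   — complement / identity
= not A or D and (D or not A) and E   — double negation
= not A or D and E   — absorption

not A or D and E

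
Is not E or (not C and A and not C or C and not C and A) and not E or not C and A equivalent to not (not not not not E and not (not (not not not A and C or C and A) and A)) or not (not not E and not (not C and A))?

Yes

E1: not E or (not C and A and not C or C and not C and A) and not E or not C and A
    = not E or not C and A and not E or not C and A   [distribution]
    = not E or not C and A   [absorption]
E2: not (not not not not E and not (not (not not not A and C or C and A) and A)) or not (not not E and not (not C and A))
    = not (not not not not E and not (not (not A and C or C and A) and A)) or not (not not E and not (not C and A))   [double negation]
    = not (not not not not E and not (not C and A)) or not (not not E and not (not C and A))   [distribution]
    = not (not not E and not (not C and A)) or not (not not E and not (not C and A))   [double negation]
    = not (not not E and not (not C and A))   [idempotence]
    = not E or not C and A   [De Morgan]
Both reduce to not E or not C and A, so they are equivalent.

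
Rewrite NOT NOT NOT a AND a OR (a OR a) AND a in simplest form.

NOT NOT NOT a AND a OR (a OR a) AND a
= NOT NOT NOT a AND a OR a AND a
= NOT a AND a OR a AND a
= a

a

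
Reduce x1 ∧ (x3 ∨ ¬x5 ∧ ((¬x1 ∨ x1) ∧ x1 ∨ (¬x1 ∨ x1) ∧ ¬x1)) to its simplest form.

x1 ∧ (x3 ∨ ¬x5 ∧ ((¬x1 ∨ x1) ∧ x1 ∨ (¬x1 ∨ x1) ∧ ¬x1))
= x1 ∧ (x3 ∨ ¬x5 ∧ (¬x1 ∨ x1))
= x1 ∧ (x3 ∨ ¬x5)

x1 ∧ (x3 ∨ ¬x5)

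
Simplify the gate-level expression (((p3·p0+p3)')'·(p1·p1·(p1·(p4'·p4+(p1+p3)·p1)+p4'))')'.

(((p3·p0+p3)')'·(p1·p1·(p1·(p4'·p4+(p1+p3)·p1)+p4'))')'
= (((p3·p0+p3)')'·(p1·p1·(p1·(p4'·p4+p1)+p4'))')'   — absorption
= (((p3·p0+p3)')'·(p1·p1·(p1·p1+p4'))')'   — complement / identity
= ((p3')'·(p1·p1·(p1·p1+p4'))')'   — absorption
= ((p3')'·(p1·p1)')'   — absorption
= p3'+p1·p1   — De Morgan
= p3'+p1   — idempotence

p3'+p1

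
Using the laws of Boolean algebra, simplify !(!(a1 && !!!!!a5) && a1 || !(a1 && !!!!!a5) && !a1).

a1 && !a5

!(!(a1 && !!!!!a5) && a1 || !(a1 && !!!!!a5) && !a1)
= !!(a1 && !!!!!a5)
= !!(a1 && !!!a5)
= a1 && !!!a5
= a1 && !a5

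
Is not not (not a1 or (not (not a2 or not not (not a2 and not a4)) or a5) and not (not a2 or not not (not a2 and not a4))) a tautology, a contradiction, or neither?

not not (not a1 or (not (not a2 or not not (not a2 and not a4)) or a5) and not (not a2 or not not (not a2 and not a4)))
= not not (not a1 or not (not a2 or not not (not a2 and not a4)))   (absorption)
= not not (not a1 or not (not a2 or not a2 and not a4))   (double negation)
= not not (not a1 or not not a2)   (absorption)
= not not (not a1 or a2)   (double negation)
= not a1 or a2   (double negation)
This depends on a1, a2, so it is not a constant.

neither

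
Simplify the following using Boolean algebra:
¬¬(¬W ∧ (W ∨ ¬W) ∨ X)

¬¬(¬W ∧ (W ∨ ¬W) ∨ X)
= ¬¬(¬W ∨ X)   — complement / identity
= ¬W ∨ X   — double negation

¬W ∨ X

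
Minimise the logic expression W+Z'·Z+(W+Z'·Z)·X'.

W

W+Z'·Z+(W+Z'·Z)·X'
= W+Z'·Z   [absorption]
= W   [complement / identity]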